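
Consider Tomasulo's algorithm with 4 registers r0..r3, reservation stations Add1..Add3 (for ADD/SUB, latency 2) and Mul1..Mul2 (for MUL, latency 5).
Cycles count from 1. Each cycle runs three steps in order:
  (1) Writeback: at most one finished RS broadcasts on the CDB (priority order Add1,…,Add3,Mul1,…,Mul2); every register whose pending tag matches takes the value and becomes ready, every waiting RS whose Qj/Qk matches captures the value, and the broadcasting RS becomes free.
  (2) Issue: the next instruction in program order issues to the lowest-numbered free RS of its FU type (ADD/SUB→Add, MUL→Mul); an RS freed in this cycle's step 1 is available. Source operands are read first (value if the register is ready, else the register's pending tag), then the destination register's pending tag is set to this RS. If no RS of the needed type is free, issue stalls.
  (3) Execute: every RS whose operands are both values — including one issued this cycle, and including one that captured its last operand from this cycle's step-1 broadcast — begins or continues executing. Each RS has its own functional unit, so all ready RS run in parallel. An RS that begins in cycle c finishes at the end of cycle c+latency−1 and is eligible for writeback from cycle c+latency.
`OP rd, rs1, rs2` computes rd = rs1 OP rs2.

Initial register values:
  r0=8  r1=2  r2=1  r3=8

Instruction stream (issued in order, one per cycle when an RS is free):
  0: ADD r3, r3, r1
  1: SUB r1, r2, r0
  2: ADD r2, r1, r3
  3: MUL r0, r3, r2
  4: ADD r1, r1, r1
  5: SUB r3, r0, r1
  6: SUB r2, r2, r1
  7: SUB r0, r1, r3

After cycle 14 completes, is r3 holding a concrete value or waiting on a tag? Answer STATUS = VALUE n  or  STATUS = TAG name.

STATUS = VALUE 44

c1: issue ADD r3<-Add1 | r0:8,r1:2,r2:1,r3:Add1
c2: issue SUB r1<-Add2 | r0:8,r1:Add2,r2:1,r3:Add1
c3: CDB Add1=10; issue ADD r2<-Add1 | r0:8,r1:Add2,r2:Add1,r3:10
c4: CDB Add2=-7; issue MUL r0<-Mul1 | r0:Mul1,r1:-7,r2:Add1,r3:10
c5: issue ADD r1<-Add2 | r0:Mul1,r1:Add2,r2:Add1,r3:10
c6: CDB Add1=3; issue SUB r3<-Add1 | r0:Mul1,r1:Add2,r2:3,r3:Add1
c7: CDB Add2=-14; issue SUB r2<-Add2 | r0:Mul1,r1:-14,r2:Add2,r3:Add1
c8: issue SUB r0<-Add3 | r0:Add3,r1:-14,r2:Add2,r3:Add1
c9: CDB Add2=17 | r0:Add3,r1:-14,r2:17,r3:Add1
c10: - | r0:Add3,r1:-14,r2:17,r3:Add1
c11: CDB Mul1=30 | r0:Add3,r1:-14,r2:17,r3:Add1
c12: - | r0:Add3,r1:-14,r2:17,r3:Add1
c13: CDB Add1=44 | r0:Add3,r1:-14,r2:17,r3:44
c14: - | r0:Add3,r1:-14,r2:17,r3:44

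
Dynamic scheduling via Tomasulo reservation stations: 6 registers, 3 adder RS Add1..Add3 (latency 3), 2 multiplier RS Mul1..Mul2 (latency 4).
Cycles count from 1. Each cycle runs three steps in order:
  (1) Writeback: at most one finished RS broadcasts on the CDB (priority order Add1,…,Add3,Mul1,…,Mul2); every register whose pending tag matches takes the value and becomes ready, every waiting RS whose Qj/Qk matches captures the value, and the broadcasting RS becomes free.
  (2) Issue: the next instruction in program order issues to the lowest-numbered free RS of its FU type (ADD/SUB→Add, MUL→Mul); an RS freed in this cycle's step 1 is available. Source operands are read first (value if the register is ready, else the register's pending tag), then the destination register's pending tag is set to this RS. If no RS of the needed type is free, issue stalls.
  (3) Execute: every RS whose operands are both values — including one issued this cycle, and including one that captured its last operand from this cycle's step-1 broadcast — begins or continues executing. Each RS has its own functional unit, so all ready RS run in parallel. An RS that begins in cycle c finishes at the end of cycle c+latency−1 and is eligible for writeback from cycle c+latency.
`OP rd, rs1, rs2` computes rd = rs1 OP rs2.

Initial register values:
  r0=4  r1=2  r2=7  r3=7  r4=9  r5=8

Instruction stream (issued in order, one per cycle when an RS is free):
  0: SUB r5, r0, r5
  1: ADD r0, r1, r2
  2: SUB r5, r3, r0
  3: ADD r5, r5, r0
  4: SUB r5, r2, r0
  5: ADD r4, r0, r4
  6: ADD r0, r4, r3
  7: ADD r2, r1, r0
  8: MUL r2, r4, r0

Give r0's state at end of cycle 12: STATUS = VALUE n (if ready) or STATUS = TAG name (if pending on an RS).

STATUS = TAG Add3

cycle 1: issue SUB r5<-Add1 // r0:4,r1:2,r2:7,r3:7,r4:9,r5:Add1
cycle 2: issue ADD r0<-Add2 // r0:Add2,r1:2,r2:7,r3:7,r4:9,r5:Add1
cycle 3: issue SUB r5<-Add3 // r0:Add2,r1:2,r2:7,r3:7,r4:9,r5:Add3
cycle 4: CDB Add1=-4; issue ADD r5<-Add1 // r0:Add2,r1:2,r2:7,r3:7,r4:9,r5:Add1
cycle 5: CDB Add2=9; issue SUB r5<-Add2 // r0:9,r1:2,r2:7,r3:7,r4:9,r5:Add2
cycle 6: stall // r0:9,r1:2,r2:7,r3:7,r4:9,r5:Add2
cycle 7: stall // r0:9,r1:2,r2:7,r3:7,r4:9,r5:Add2
cycle 8: CDB Add2=-2; issue ADD r4<-Add2 // r0:9,r1:2,r2:7,r3:7,r4:Add2,r5:-2
cycle 9: CDB Add3=-2; issue ADD r0<-Add3 // r0:Add3,r1:2,r2:7,r3:7,r4:Add2,r5:-2
cycle 10: stall // r0:Add3,r1:2,r2:7,r3:7,r4:Add2,r5:-2
cycle 11: CDB Add2=18; issue ADD r2<-Add2 // r0:Add3,r1:2,r2:Add2,r3:7,r4:18,r5:-2
cycle 12: CDB Add1=7; issue MUL r2<-Mul1 // r0:Add3,r1:2,r2:Mul1,r3:7,r4:18,r5:-2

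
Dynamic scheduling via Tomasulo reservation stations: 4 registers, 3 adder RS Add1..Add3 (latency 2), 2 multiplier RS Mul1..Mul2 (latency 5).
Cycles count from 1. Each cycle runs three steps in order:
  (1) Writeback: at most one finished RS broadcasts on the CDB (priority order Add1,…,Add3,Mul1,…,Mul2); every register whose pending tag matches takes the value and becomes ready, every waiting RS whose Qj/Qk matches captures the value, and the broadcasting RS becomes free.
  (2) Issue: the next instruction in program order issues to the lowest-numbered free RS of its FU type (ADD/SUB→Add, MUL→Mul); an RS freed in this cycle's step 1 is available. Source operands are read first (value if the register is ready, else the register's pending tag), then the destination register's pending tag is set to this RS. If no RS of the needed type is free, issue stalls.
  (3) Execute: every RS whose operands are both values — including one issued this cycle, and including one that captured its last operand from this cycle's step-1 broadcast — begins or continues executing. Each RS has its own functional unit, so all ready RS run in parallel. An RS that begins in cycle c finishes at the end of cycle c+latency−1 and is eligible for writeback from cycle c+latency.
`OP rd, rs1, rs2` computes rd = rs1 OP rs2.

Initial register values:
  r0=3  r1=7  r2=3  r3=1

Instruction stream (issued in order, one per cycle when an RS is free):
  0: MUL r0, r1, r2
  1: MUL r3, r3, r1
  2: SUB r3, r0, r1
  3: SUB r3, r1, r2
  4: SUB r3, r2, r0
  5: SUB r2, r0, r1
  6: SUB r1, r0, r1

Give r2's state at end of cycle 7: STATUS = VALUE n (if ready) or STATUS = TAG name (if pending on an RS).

STATUS = TAG Add2

  c1: issue MUL r0<-Mul1  regs: r0:Mul1,r1:7,r2:3,r3:1
  c2: issue MUL r3<-Mul2  regs: r0:Mul1,r1:7,r2:3,r3:Mul2
  c3: issue SUB r3<-Add1  regs: r0:Mul1,r1:7,r2:3,r3:Add1
  c4: issue SUB r3<-Add2  regs: r0:Mul1,r1:7,r2:3,r3:Add2
  c5: issue SUB r3<-Add3  regs: r0:Mul1,r1:7,r2:3,r3:Add3
  c6: CDB Add2=4; issue SUB r2<-Add2  regs: r0:Mul1,r1:7,r2:Add2,r3:Add3
  c7: CDB Mul1=21; stall  regs: r0:21,r1:7,r2:Add2,r3:Add3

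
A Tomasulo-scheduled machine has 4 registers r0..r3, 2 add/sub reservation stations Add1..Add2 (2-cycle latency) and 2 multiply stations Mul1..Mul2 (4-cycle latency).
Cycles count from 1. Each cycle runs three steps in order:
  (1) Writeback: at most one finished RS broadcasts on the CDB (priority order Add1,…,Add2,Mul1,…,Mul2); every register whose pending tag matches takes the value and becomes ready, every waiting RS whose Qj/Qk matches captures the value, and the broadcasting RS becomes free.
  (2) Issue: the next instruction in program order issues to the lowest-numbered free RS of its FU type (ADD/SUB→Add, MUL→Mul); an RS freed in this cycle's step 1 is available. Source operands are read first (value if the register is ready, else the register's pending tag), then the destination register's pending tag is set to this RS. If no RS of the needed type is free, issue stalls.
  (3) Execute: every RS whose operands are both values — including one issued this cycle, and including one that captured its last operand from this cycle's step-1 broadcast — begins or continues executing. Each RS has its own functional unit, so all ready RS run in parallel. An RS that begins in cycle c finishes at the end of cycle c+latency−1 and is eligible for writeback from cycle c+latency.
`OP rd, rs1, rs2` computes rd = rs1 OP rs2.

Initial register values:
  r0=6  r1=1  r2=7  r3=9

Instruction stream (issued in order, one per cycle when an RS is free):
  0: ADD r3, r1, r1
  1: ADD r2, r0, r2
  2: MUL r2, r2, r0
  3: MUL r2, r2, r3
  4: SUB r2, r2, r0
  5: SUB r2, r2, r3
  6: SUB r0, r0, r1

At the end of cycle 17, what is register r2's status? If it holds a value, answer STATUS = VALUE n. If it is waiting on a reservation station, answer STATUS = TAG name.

STATUS = VALUE 148

c1: issue ADD r3<-Add1 | r0:6,r1:1,r2:7,r3:Add1
c2: issue ADD r2<-Add2 | r0:6,r1:1,r2:Add2,r3:Add1
c3: CDB Add1=2; issue MUL r2<-Mul1 | r0:6,r1:1,r2:Mul1,r3:2
c4: CDB Add2=13; issue MUL r2<-Mul2 | r0:6,r1:1,r2:Mul2,r3:2
c5: issue SUB r2<-Add1 | r0:6,r1:1,r2:Add1,r3:2
c6: issue SUB r2<-Add2 | r0:6,r1:1,r2:Add2,r3:2
c7: stall | r0:6,r1:1,r2:Add2,r3:2
c8: CDB Mul1=78; stall | r0:6,r1:1,r2:Add2,r3:2
c9: stall | r0:6,r1:1,r2:Add2,r3:2
c10: stall | r0:6,r1:1,r2:Add2,r3:2
c11: stall | r0:6,r1:1,r2:Add2,r3:2
c12: CDB Mul2=156; stall | r0:6,r1:1,r2:Add2,r3:2
c13: stall | r0:6,r1:1,r2:Add2,r3:2
c14: CDB Add1=150; issue SUB r0<-Add1 | r0:Add1,r1:1,r2:Add2,r3:2
c15: - | r0:Add1,r1:1,r2:Add2,r3:2
c16: CDB Add1=5 | r0:5,r1:1,r2:Add2,r3:2
c17: CDB Add2=148 | r0:5,r1:1,r2:148,r3:2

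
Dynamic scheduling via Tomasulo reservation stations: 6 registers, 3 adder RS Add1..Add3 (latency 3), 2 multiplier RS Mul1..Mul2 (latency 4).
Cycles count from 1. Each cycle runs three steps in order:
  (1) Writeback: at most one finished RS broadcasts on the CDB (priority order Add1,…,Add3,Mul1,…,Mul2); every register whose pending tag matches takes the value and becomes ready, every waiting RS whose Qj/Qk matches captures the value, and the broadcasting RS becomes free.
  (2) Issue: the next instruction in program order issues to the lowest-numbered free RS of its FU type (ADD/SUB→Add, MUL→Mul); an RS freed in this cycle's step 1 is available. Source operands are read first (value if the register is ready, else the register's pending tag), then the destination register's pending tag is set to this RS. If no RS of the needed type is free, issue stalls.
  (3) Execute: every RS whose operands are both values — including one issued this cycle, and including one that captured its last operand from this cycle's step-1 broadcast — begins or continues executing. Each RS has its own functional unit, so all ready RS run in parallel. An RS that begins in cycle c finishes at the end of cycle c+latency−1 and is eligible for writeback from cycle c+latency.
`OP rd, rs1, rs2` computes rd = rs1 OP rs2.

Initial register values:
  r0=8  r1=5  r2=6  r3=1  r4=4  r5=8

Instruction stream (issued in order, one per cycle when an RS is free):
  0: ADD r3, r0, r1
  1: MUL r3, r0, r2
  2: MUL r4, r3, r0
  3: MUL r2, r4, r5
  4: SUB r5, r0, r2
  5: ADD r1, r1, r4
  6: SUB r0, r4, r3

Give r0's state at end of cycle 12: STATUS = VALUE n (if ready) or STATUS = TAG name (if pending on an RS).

  c1: issue ADD r3<-Add1  regs: r0:8,r1:5,r2:6,r3:Add1,r4:4,r5:8
  c2: issue MUL r3<-Mul1  regs: r0:8,r1:5,r2:6,r3:Mul1,r4:4,r5:8
  c3: issue MUL r4<-Mul2  regs: r0:8,r1:5,r2:6,r3:Mul1,r4:Mul2,r5:8
  c4: CDB Add1=13; stall  regs: r0:8,r1:5,r2:6,r3:Mul1,r4:Mul2,r5:8
  c5: stall  regs: r0:8,r1:5,r2:6,r3:Mul1,r4:Mul2,r5:8
  c6: CDB Mul1=48; issue MUL r2<-Mul1  regs: r0:8,r1:5,r2:Mul1,r3:48,r4:Mul2,r5:8
  c7: issue SUB r5<-Add1  regs: r0:8,r1:5,r2:Mul1,r3:48,r4:Mul2,r5:Add1
  c8: issue ADD r1<-Add2  regs: r0:8,r1:Add2,r2:Mul1,r3:48,r4:Mul2,r5:Add1
  c9: issue SUB r0<-Add3  regs: r0:Add3,r1:Add2,r2:Mul1,r3:48,r4:Mul2,r5:Add1
  c10: CDB Mul2=384  regs: r0:Add3,r1:Add2,r2:Mul1,r3:48,r4:384,r5:Add1
  c11: -  regs: r0:Add3,r1:Add2,r2:Mul1,r3:48,r4:384,r5:Add1
  c12: -  regs: r0:Add3,r1:Add2,r2:Mul1,r3:48,r4:384,r5:Add1

STATUS = TAG Add3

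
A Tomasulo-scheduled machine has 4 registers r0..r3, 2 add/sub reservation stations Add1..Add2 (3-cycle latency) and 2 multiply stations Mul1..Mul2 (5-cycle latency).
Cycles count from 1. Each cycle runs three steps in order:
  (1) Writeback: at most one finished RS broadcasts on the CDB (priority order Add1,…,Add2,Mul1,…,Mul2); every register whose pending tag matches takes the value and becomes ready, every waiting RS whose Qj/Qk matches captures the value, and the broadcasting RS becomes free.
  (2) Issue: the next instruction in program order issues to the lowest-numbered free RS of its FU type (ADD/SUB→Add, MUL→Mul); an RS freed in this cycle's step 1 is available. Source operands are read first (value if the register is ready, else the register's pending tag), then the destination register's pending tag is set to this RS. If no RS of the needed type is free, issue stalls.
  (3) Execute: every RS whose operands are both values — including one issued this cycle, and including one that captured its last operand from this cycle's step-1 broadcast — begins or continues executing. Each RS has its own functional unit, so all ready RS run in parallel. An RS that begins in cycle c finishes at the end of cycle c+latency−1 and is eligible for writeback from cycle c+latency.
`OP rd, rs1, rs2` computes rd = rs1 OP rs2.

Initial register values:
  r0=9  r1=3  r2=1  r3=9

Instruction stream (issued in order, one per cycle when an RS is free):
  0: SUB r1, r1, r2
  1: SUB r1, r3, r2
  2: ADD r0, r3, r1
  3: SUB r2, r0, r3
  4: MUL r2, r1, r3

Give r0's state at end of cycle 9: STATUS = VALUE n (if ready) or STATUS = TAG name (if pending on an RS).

cycle 1: issue SUB r1<-Add1 // r0:9,r1:Add1,r2:1,r3:9
cycle 2: issue SUB r1<-Add2 // r0:9,r1:Add2,r2:1,r3:9
cycle 3: stall // r0:9,r1:Add2,r2:1,r3:9
cycle 4: CDB Add1=2; issue ADD r0<-Add1 // r0:Add1,r1:Add2,r2:1,r3:9
cycle 5: CDB Add2=8; issue SUB r2<-Add2 // r0:Add1,r1:8,r2:Add2,r3:9
cycle 6: issue MUL r2<-Mul1 // r0:Add1,r1:8,r2:Mul1,r3:9
cycle 7: - // r0:Add1,r1:8,r2:Mul1,r3:9
cycle 8: CDB Add1=17 // r0:17,r1:8,r2:Mul1,r3:9
cycle 9: - // r0:17,r1:8,r2:Mul1,r3:9

STATUS = VALUE 17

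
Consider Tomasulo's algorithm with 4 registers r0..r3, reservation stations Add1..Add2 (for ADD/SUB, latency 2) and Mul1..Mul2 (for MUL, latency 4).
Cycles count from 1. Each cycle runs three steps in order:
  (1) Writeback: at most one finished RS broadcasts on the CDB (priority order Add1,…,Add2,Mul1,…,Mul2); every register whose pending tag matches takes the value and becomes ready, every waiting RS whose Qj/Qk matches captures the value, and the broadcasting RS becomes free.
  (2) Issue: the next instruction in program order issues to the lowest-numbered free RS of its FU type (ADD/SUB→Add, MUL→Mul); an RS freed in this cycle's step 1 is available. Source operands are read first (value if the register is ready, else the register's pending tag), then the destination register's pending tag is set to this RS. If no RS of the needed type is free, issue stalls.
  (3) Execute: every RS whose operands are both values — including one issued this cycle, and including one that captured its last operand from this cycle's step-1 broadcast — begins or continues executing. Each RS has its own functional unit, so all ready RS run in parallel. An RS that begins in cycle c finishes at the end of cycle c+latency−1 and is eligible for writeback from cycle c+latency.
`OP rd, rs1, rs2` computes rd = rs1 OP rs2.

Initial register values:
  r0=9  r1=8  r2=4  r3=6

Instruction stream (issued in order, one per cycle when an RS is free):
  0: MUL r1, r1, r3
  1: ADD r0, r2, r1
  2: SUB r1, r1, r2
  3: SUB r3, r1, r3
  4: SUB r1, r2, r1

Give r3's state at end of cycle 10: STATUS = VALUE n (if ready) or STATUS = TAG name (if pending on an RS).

  c1: issue MUL r1<-Mul1  regs: r0:9,r1:Mul1,r2:4,r3:6
  c2: issue ADD r0<-Add1  regs: r0:Add1,r1:Mul1,r2:4,r3:6
  c3: issue SUB r1<-Add2  regs: r0:Add1,r1:Add2,r2:4,r3:6
  c4: stall  regs: r0:Add1,r1:Add2,r2:4,r3:6
  c5: CDB Mul1=48; stall  regs: r0:Add1,r1:Add2,r2:4,r3:6
  c6: stall  regs: r0:Add1,r1:Add2,r2:4,r3:6
  c7: CDB Add1=52; issue SUB r3<-Add1  regs: r0:52,r1:Add2,r2:4,r3:Add1
  c8: CDB Add2=44; issue SUB r1<-Add2  regs: r0:52,r1:Add2,r2:4,r3:Add1
  c9: -  regs: r0:52,r1:Add2,r2:4,r3:Add1
  c10: CDB Add1=38  regs: r0:52,r1:Add2,r2:4,r3:38

STATUS = VALUE 38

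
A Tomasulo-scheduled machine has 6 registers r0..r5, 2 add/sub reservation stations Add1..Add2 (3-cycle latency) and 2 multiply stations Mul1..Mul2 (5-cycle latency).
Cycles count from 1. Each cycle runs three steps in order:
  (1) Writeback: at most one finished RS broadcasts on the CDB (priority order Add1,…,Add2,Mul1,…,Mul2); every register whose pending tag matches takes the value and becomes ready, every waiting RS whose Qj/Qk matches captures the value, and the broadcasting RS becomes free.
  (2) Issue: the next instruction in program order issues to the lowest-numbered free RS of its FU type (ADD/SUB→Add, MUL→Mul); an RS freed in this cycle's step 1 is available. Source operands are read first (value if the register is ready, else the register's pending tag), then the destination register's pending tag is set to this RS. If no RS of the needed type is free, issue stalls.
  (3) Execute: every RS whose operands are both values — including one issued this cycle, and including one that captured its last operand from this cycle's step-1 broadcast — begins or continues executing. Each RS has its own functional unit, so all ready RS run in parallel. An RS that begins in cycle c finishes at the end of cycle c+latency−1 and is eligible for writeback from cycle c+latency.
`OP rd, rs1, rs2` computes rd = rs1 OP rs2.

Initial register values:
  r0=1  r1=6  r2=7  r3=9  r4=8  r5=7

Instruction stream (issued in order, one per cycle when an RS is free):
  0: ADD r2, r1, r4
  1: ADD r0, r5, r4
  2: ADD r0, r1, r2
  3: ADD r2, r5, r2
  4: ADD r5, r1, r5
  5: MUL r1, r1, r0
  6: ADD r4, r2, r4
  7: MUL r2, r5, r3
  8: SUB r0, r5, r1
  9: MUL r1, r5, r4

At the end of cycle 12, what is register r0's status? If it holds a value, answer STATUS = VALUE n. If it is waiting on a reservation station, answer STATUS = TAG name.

STATUS = TAG Add1

c1: issue ADD r2<-Add1 | r0:1,r1:6,r2:Add1,r3:9,r4:8,r5:7
c2: issue ADD r0<-Add2 | r0:Add2,r1:6,r2:Add1,r3:9,r4:8,r5:7
c3: stall | r0:Add2,r1:6,r2:Add1,r3:9,r4:8,r5:7
c4: CDB Add1=14; issue ADD r0<-Add1 | r0:Add1,r1:6,r2:14,r3:9,r4:8,r5:7
c5: CDB Add2=15; issue ADD r2<-Add2 | r0:Add1,r1:6,r2:Add2,r3:9,r4:8,r5:7
c6: stall | r0:Add1,r1:6,r2:Add2,r3:9,r4:8,r5:7
c7: CDB Add1=20; issue ADD r5<-Add1 | r0:20,r1:6,r2:Add2,r3:9,r4:8,r5:Add1
c8: CDB Add2=21; issue MUL r1<-Mul1 | r0:20,r1:Mul1,r2:21,r3:9,r4:8,r5:Add1
c9: issue ADD r4<-Add2 | r0:20,r1:Mul1,r2:21,r3:9,r4:Add2,r5:Add1
c10: CDB Add1=13; issue MUL r2<-Mul2 | r0:20,r1:Mul1,r2:Mul2,r3:9,r4:Add2,r5:13
c11: issue SUB r0<-Add1 | r0:Add1,r1:Mul1,r2:Mul2,r3:9,r4:Add2,r5:13
c12: CDB Add2=29; stall | r0:Add1,r1:Mul1,r2:Mul2,r3:9,r4:29,r5:13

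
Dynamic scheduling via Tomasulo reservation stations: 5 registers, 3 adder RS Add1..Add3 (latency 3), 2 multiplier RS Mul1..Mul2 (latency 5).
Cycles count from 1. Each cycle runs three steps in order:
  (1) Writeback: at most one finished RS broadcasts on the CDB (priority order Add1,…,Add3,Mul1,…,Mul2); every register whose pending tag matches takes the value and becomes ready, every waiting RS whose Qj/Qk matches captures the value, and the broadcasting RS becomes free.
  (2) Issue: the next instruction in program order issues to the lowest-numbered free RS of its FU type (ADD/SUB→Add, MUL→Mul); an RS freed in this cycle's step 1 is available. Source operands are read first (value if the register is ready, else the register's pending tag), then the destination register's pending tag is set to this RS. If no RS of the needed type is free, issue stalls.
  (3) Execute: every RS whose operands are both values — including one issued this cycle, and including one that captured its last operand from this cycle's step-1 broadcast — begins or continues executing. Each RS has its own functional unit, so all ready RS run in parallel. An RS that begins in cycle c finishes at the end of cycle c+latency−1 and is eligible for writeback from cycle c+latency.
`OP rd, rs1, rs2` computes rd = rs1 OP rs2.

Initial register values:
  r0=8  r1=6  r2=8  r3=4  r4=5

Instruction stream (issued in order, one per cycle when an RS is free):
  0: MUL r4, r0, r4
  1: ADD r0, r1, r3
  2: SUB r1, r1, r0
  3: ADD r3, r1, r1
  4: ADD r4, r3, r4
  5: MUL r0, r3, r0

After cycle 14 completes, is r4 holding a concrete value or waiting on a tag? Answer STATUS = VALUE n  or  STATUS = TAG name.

STATUS = VALUE 32

cycle 1: issue MUL r4<-Mul1 // r0:8,r1:6,r2:8,r3:4,r4:Mul1
cycle 2: issue ADD r0<-Add1 // r0:Add1,r1:6,r2:8,r3:4,r4:Mul1
cycle 3: issue SUB r1<-Add2 // r0:Add1,r1:Add2,r2:8,r3:4,r4:Mul1
cycle 4: issue ADD r3<-Add3 // r0:Add1,r1:Add2,r2:8,r3:Add3,r4:Mul1
cycle 5: CDB Add1=10; issue ADD r4<-Add1 // r0:10,r1:Add2,r2:8,r3:Add3,r4:Add1
cycle 6: CDB Mul1=40; issue MUL r0<-Mul1 // r0:Mul1,r1:Add2,r2:8,r3:Add3,r4:Add1
cycle 7: - // r0:Mul1,r1:Add2,r2:8,r3:Add3,r4:Add1
cycle 8: CDB Add2=-4 // r0:Mul1,r1:-4,r2:8,r3:Add3,r4:Add1
cycle 9: - // r0:Mul1,r1:-4,r2:8,r3:Add3,r4:Add1
cycle 10: - // r0:Mul1,r1:-4,r2:8,r3:Add3,r4:Add1
cycle 11: CDB Add3=-8 // r0:Mul1,r1:-4,r2:8,r3:-8,r4:Add1
cycle 12: - // r0:Mul1,r1:-4,r2:8,r3:-8,r4:Add1
cycle 13: - // r0:Mul1,r1:-4,r2:8,r3:-8,r4:Add1
cycle 14: CDB Add1=32 // r0:Mul1,r1:-4,r2:8,r3:-8,r4:32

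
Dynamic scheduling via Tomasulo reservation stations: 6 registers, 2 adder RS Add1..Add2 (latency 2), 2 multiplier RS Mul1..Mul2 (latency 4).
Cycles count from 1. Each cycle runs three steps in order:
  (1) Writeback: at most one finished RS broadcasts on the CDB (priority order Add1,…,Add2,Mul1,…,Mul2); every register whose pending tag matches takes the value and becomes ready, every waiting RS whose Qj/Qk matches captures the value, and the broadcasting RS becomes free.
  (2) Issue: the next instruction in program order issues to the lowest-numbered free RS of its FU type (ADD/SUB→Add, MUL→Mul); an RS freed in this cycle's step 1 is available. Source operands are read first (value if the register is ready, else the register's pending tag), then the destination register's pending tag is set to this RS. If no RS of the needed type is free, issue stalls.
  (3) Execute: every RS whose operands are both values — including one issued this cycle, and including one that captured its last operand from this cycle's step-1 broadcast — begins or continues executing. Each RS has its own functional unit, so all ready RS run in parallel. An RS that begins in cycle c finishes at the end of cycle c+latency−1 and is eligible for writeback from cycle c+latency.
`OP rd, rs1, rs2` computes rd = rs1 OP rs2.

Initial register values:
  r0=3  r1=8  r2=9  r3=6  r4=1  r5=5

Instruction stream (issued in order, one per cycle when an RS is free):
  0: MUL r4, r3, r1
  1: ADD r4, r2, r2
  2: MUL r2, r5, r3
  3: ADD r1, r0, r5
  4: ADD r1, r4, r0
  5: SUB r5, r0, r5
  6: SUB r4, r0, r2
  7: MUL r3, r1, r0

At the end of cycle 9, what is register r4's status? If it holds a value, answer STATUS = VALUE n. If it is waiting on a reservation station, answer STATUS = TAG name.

STATUS = TAG Add2

  c1: issue MUL r4<-Mul1  regs: r0:3,r1:8,r2:9,r3:6,r4:Mul1,r5:5
  c2: issue ADD r4<-Add1  regs: r0:3,r1:8,r2:9,r3:6,r4:Add1,r5:5
  c3: issue MUL r2<-Mul2  regs: r0:3,r1:8,r2:Mul2,r3:6,r4:Add1,r5:5
  c4: CDB Add1=18; issue ADD r1<-Add1  regs: r0:3,r1:Add1,r2:Mul2,r3:6,r4:18,r5:5
  c5: CDB Mul1=48; issue ADD r1<-Add2  regs: r0:3,r1:Add2,r2:Mul2,r3:6,r4:18,r5:5
  c6: CDB Add1=8; issue SUB r5<-Add1  regs: r0:3,r1:Add2,r2:Mul2,r3:6,r4:18,r5:Add1
  c7: CDB Add2=21; issue SUB r4<-Add2  regs: r0:3,r1:21,r2:Mul2,r3:6,r4:Add2,r5:Add1
  c8: CDB Add1=-2; issue MUL r3<-Mul1  regs: r0:3,r1:21,r2:Mul2,r3:Mul1,r4:Add2,r5:-2
  c9: CDB Mul2=30  regs: r0:3,r1:21,r2:30,r3:Mul1,r4:Add2,r5:-2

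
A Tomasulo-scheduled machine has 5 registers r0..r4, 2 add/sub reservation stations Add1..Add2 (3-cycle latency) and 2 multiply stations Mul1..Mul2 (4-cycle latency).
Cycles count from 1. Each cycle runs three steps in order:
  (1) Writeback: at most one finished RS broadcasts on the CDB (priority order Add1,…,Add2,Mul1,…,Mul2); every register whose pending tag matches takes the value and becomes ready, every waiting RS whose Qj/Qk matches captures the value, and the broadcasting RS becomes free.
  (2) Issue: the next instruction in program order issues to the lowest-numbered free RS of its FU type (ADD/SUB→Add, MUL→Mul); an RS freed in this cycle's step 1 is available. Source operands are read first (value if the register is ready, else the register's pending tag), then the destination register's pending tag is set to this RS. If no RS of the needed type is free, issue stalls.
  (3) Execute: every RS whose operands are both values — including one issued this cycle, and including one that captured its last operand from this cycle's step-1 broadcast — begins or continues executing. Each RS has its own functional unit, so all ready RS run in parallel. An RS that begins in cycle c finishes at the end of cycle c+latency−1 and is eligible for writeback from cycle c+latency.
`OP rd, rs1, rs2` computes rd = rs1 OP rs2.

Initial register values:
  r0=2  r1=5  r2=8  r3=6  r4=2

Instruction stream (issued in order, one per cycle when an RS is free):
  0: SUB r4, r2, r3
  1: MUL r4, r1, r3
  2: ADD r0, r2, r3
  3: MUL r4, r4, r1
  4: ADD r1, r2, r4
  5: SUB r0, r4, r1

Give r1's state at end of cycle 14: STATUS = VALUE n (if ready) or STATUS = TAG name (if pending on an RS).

STATUS = VALUE 158

c1: issue SUB r4<-Add1 | r0:2,r1:5,r2:8,r3:6,r4:Add1
c2: issue MUL r4<-Mul1 | r0:2,r1:5,r2:8,r3:6,r4:Mul1
c3: issue ADD r0<-Add2 | r0:Add2,r1:5,r2:8,r3:6,r4:Mul1
c4: CDB Add1=2; issue MUL r4<-Mul2 | r0:Add2,r1:5,r2:8,r3:6,r4:Mul2
c5: issue ADD r1<-Add1 | r0:Add2,r1:Add1,r2:8,r3:6,r4:Mul2
c6: CDB Add2=14; issue SUB r0<-Add2 | r0:Add2,r1:Add1,r2:8,r3:6,r4:Mul2
c7: CDB Mul1=30 | r0:Add2,r1:Add1,r2:8,r3:6,r4:Mul2
c8: - | r0:Add2,r1:Add1,r2:8,r3:6,r4:Mul2
c9: - | r0:Add2,r1:Add1,r2:8,r3:6,r4:Mul2
c10: - | r0:Add2,r1:Add1,r2:8,r3:6,r4:Mul2
c11: CDB Mul2=150 | r0:Add2,r1:Add1,r2:8,r3:6,r4:150
c12: - | r0:Add2,r1:Add1,r2:8,r3:6,r4:150
c13: - | r0:Add2,r1:Add1,r2:8,r3:6,r4:150
c14: CDB Add1=158 | r0:Add2,r1:158,r2:8,r3:6,r4:150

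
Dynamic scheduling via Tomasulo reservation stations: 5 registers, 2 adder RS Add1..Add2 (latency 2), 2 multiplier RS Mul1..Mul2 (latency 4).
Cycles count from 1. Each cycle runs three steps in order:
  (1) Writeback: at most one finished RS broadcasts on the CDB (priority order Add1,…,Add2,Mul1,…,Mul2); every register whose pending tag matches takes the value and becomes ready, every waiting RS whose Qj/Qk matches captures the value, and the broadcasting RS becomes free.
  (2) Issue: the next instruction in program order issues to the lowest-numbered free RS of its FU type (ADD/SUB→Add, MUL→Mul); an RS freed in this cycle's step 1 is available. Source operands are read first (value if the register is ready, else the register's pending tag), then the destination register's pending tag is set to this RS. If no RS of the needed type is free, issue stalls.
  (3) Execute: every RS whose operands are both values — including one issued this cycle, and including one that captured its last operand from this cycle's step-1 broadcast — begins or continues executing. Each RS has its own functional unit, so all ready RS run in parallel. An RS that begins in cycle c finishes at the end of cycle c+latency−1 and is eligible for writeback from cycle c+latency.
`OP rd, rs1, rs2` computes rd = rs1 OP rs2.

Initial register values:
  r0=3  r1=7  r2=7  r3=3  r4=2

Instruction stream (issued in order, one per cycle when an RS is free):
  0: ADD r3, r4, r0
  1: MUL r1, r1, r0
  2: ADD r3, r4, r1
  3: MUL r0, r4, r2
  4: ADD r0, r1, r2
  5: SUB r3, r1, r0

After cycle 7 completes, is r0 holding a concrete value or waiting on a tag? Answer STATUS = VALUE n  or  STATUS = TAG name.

STATUS = TAG Add2

cycle 1: issue ADD r3<-Add1 // r0:3,r1:7,r2:7,r3:Add1,r4:2
cycle 2: issue MUL r1<-Mul1 // r0:3,r1:Mul1,r2:7,r3:Add1,r4:2
cycle 3: CDB Add1=5; issue ADD r3<-Add1 // r0:3,r1:Mul1,r2:7,r3:Add1,r4:2
cycle 4: issue MUL r0<-Mul2 // r0:Mul2,r1:Mul1,r2:7,r3:Add1,r4:2
cycle 5: issue ADD r0<-Add2 // r0:Add2,r1:Mul1,r2:7,r3:Add1,r4:2
cycle 6: CDB Mul1=21; stall // r0:Add2,r1:21,r2:7,r3:Add1,r4:2
cycle 7: stall // r0:Add2,r1:21,r2:7,r3:Add1,r4:2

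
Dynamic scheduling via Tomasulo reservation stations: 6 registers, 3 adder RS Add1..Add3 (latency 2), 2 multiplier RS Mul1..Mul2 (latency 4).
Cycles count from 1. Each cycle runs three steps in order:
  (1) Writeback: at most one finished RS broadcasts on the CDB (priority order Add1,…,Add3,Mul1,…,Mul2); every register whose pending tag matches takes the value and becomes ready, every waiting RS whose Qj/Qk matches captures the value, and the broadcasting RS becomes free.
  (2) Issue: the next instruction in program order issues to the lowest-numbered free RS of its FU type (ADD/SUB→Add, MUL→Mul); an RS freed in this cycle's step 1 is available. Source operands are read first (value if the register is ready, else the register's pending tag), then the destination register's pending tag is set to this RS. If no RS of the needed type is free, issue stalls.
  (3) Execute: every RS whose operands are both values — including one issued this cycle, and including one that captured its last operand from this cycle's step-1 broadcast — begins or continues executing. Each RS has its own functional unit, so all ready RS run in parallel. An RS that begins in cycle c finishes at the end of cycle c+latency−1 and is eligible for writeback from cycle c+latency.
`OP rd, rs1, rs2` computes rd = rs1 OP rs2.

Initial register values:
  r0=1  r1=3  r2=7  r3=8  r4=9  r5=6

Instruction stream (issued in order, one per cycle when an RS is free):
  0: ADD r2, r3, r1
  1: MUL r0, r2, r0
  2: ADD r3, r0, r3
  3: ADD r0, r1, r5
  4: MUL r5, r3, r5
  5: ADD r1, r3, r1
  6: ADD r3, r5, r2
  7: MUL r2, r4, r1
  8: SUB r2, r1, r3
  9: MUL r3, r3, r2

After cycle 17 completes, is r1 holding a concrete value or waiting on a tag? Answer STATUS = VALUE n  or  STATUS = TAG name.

  c1: issue ADD r2<-Add1  regs: r0:1,r1:3,r2:Add1,r3:8,r4:9,r5:6
  c2: issue MUL r0<-Mul1  regs: r0:Mul1,r1:3,r2:Add1,r3:8,r4:9,r5:6
  c3: CDB Add1=11; issue ADD r3<-Add1  regs: r0:Mul1,r1:3,r2:11,r3:Add1,r4:9,r5:6
  c4: issue ADD r0<-Add2  regs: r0:Add2,r1:3,r2:11,r3:Add1,r4:9,r5:6
  c5: issue MUL r5<-Mul2  regs: r0:Add2,r1:3,r2:11,r3:Add1,r4:9,r5:Mul2
  c6: CDB Add2=9; issue ADD r1<-Add2  regs: r0:9,r1:Add2,r2:11,r3:Add1,r4:9,r5:Mul2
  c7: CDB Mul1=11; issue ADD r3<-Add3  regs: r0:9,r1:Add2,r2:11,r3:Add3,r4:9,r5:Mul2
  c8: issue MUL r2<-Mul1  regs: r0:9,r1:Add2,r2:Mul1,r3:Add3,r4:9,r5:Mul2
  c9: CDB Add1=19; issue SUB r2<-Add1  regs: r0:9,r1:Add2,r2:Add1,r3:Add3,r4:9,r5:Mul2
  c10: stall  regs: r0:9,r1:Add2,r2:Add1,r3:Add3,r4:9,r5:Mul2
  c11: CDB Add2=22; stall  regs: r0:9,r1:22,r2:Add1,r3:Add3,r4:9,r5:Mul2
  c12: stall  regs: r0:9,r1:22,r2:Add1,r3:Add3,r4:9,r5:Mul2
  c13: CDB Mul2=114; issue MUL r3<-Mul2  regs: r0:9,r1:22,r2:Add1,r3:Mul2,r4:9,r5:114
  c14: -  regs: r0:9,r1:22,r2:Add1,r3:Mul2,r4:9,r5:114
  c15: CDB Add3=125  regs: r0:9,r1:22,r2:Add1,r3:Mul2,r4:9,r5:114
  c16: CDB Mul1=198  regs: r0:9,r1:22,r2:Add1,r3:Mul2,r4:9,r5:114
  c17: CDB Add1=-103  regs: r0:9,r1:22,r2:-103,r3:Mul2,r4:9,r5:114

STATUS = VALUE 22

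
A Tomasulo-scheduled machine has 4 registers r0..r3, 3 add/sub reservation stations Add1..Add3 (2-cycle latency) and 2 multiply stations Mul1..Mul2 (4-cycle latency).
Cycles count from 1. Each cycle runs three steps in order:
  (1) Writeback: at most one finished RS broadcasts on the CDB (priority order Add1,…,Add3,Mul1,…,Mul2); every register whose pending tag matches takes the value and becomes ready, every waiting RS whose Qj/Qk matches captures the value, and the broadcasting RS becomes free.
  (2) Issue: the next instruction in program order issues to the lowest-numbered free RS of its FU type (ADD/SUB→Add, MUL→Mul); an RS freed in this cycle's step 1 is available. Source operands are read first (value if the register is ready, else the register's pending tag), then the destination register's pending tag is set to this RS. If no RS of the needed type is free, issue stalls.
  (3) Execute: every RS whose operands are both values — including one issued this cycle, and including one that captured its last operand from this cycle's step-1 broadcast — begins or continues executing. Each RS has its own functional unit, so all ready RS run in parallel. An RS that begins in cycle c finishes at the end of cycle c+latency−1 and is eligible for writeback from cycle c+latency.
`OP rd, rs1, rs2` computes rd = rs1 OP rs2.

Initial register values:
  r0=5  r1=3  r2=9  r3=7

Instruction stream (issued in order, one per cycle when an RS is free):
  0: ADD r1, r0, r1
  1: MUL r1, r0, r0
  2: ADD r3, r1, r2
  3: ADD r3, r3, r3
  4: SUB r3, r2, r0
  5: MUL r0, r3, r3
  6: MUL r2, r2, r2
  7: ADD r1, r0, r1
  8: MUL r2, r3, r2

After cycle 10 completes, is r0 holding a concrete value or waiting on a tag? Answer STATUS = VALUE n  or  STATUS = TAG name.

STATUS = TAG Mul1

  c1: issue ADD r1<-Add1  regs: r0:5,r1:Add1,r2:9,r3:7
  c2: issue MUL r1<-Mul1  regs: r0:5,r1:Mul1,r2:9,r3:7
  c3: CDB Add1=8; issue ADD r3<-Add1  regs: r0:5,r1:Mul1,r2:9,r3:Add1
  c4: issue ADD r3<-Add2  regs: r0:5,r1:Mul1,r2:9,r3:Add2
  c5: issue SUB r3<-Add3  regs: r0:5,r1:Mul1,r2:9,r3:Add3
  c6: CDB Mul1=25; issue MUL r0<-Mul1  regs: r0:Mul1,r1:25,r2:9,r3:Add3
  c7: CDB Add3=4; issue MUL r2<-Mul2  regs: r0:Mul1,r1:25,r2:Mul2,r3:4
  c8: CDB Add1=34; issue ADD r1<-Add1  regs: r0:Mul1,r1:Add1,r2:Mul2,r3:4
  c9: stall  regs: r0:Mul1,r1:Add1,r2:Mul2,r3:4
  c10: CDB Add2=68; stall  regs: r0:Mul1,r1:Add1,r2:Mul2,r3:4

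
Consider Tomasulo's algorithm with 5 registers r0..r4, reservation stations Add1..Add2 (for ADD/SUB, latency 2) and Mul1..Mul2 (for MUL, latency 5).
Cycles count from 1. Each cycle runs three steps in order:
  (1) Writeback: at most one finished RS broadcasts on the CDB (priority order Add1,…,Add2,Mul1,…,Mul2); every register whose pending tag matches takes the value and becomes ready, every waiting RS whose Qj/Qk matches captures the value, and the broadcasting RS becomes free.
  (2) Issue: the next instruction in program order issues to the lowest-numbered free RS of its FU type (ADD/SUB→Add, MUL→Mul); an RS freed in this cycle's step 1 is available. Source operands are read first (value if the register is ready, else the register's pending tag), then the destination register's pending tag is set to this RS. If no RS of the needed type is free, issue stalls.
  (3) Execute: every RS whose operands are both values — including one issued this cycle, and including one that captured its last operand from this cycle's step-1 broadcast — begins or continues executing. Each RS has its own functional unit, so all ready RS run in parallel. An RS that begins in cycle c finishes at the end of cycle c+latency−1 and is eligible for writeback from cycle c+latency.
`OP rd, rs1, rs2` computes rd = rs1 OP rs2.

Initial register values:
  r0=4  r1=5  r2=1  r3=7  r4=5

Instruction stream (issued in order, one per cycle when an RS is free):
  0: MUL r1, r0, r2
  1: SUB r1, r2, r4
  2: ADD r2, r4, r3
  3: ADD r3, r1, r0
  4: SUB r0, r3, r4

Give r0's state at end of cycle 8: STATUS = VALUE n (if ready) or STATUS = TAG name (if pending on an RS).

  c1: issue MUL r1<-Mul1  regs: r0:4,r1:Mul1,r2:1,r3:7,r4:5
  c2: issue SUB r1<-Add1  regs: r0:4,r1:Add1,r2:1,r3:7,r4:5
  c3: issue ADD r2<-Add2  regs: r0:4,r1:Add1,r2:Add2,r3:7,r4:5
  c4: CDB Add1=-4; issue ADD r3<-Add1  regs: r0:4,r1:-4,r2:Add2,r3:Add1,r4:5
  c5: CDB Add2=12; issue SUB r0<-Add2  regs: r0:Add2,r1:-4,r2:12,r3:Add1,r4:5
  c6: CDB Add1=0  regs: r0:Add2,r1:-4,r2:12,r3:0,r4:5
  c7: CDB Mul1=4  regs: r0:Add2,r1:-4,r2:12,r3:0,r4:5
  c8: CDB Add2=-5  regs: r0:-5,r1:-4,r2:12,r3:0,r4:5

STATUS = VALUE -5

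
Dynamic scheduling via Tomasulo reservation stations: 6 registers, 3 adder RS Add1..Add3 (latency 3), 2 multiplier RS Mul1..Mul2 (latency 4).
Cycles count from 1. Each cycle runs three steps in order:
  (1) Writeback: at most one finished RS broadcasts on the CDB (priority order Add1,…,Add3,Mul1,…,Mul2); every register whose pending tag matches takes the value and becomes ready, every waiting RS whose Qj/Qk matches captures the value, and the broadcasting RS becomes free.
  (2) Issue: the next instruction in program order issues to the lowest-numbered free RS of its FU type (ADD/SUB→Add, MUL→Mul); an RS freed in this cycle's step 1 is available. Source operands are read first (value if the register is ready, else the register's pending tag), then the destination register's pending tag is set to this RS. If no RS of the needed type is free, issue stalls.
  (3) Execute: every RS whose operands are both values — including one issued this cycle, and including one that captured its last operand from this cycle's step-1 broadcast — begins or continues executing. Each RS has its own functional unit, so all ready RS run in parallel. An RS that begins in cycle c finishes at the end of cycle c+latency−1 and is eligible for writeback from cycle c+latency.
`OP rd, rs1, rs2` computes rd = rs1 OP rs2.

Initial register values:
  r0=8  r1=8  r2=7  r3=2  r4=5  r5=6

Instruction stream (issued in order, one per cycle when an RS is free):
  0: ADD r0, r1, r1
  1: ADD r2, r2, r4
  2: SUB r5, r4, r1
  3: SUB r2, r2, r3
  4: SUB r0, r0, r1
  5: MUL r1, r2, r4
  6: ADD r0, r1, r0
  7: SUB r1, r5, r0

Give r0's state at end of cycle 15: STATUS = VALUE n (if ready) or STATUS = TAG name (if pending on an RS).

c1: issue ADD r0<-Add1 | r0:Add1,r1:8,r2:7,r3:2,r4:5,r5:6
c2: issue ADD r2<-Add2 | r0:Add1,r1:8,r2:Add2,r3:2,r4:5,r5:6
c3: issue SUB r5<-Add3 | r0:Add1,r1:8,r2:Add2,r3:2,r4:5,r5:Add3
c4: CDB Add1=16; issue SUB r2<-Add1 | r0:16,r1:8,r2:Add1,r3:2,r4:5,r5:Add3
c5: CDB Add2=12; issue SUB r0<-Add2 | r0:Add2,r1:8,r2:Add1,r3:2,r4:5,r5:Add3
c6: CDB Add3=-3; issue MUL r1<-Mul1 | r0:Add2,r1:Mul1,r2:Add1,r3:2,r4:5,r5:-3
c7: issue ADD r0<-Add3 | r0:Add3,r1:Mul1,r2:Add1,r3:2,r4:5,r5:-3
c8: CDB Add1=10; issue SUB r1<-Add1 | r0:Add3,r1:Add1,r2:10,r3:2,r4:5,r5:-3
c9: CDB Add2=8 | r0:Add3,r1:Add1,r2:10,r3:2,r4:5,r5:-3
c10: - | r0:Add3,r1:Add1,r2:10,r3:2,r4:5,r5:-3
c11: - | r0:Add3,r1:Add1,r2:10,r3:2,r4:5,r5:-3
c12: CDB Mul1=50 | r0:Add3,r1:Add1,r2:10,r3:2,r4:5,r5:-3
c13: - | r0:Add3,r1:Add1,r2:10,r3:2,r4:5,r5:-3
c14: - | r0:Add3,r1:Add1,r2:10,r3:2,r4:5,r5:-3
c15: CDB Add3=58 | r0:58,r1:Add1,r2:10,r3:2,r4:5,r5:-3

STATUS = VALUE 58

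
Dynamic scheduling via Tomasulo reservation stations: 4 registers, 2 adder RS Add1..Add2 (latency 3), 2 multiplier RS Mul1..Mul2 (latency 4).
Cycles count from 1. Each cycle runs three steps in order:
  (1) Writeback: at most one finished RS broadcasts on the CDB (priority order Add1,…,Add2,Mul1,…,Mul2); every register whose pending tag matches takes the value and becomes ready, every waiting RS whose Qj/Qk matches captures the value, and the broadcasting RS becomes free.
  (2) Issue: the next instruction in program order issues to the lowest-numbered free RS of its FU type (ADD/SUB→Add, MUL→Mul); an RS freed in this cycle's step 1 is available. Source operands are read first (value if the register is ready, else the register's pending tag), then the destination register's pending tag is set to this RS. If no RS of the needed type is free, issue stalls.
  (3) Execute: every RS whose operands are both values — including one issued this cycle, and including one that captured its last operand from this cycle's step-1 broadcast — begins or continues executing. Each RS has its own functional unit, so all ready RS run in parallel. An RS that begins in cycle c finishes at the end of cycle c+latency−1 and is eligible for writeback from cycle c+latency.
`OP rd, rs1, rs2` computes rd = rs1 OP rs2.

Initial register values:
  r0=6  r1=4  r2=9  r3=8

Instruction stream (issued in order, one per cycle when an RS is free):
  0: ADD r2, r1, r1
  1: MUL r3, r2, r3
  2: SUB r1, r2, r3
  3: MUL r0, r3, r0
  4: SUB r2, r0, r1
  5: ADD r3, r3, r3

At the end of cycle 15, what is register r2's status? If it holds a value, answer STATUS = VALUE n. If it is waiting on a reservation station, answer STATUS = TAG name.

STATUS = VALUE 440

  c1: issue ADD r2<-Add1  regs: r0:6,r1:4,r2:Add1,r3:8
  c2: issue MUL r3<-Mul1  regs: r0:6,r1:4,r2:Add1,r3:Mul1
  c3: issue SUB r1<-Add2  regs: r0:6,r1:Add2,r2:Add1,r3:Mul1
  c4: CDB Add1=8; issue MUL r0<-Mul2  regs: r0:Mul2,r1:Add2,r2:8,r3:Mul1
  c5: issue SUB r2<-Add1  regs: r0:Mul2,r1:Add2,r2:Add1,r3:Mul1
  c6: stall  regs: r0:Mul2,r1:Add2,r2:Add1,r3:Mul1
  c7: stall  regs: r0:Mul2,r1:Add2,r2:Add1,r3:Mul1
  c8: CDB Mul1=64; stall  regs: r0:Mul2,r1:Add2,r2:Add1,r3:64
  c9: stall  regs: r0:Mul2,r1:Add2,r2:Add1,r3:64
  c10: stall  regs: r0:Mul2,r1:Add2,r2:Add1,r3:64
  c11: CDB Add2=-56; issue ADD r3<-Add2  regs: r0:Mul2,r1:-56,r2:Add1,r3:Add2
  c12: CDB Mul2=384  regs: r0:384,r1:-56,r2:Add1,r3:Add2
  c13: -  regs: r0:384,r1:-56,r2:Add1,r3:Add2
  c14: CDB Add2=128  regs: r0:384,r1:-56,r2:Add1,r3:128
  c15: CDB Add1=440  regs: r0:384,r1:-56,r2:440,r3:128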